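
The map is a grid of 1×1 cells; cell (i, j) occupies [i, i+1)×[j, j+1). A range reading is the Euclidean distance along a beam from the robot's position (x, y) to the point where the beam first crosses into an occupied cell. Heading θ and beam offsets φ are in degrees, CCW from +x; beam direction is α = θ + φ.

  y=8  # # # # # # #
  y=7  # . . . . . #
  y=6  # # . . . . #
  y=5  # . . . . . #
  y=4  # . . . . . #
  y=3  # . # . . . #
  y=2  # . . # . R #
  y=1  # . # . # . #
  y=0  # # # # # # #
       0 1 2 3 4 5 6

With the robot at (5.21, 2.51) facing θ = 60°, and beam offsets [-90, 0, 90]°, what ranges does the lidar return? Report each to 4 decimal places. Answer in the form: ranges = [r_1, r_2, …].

ranges = [0.9122, 1.5800, 2.5519]

beam 1: φ=-90°, α=330°
  direction (0.8660, -0.5000); cell (5,2); t to first gridline: x 0.9122, y 1.0200 (then +1.1547 / +2.0000)
    (6,2) via x @ 0.9122  # hit
  → r_1 = 0.9122
beam 2: φ=0°, α=60°
  direction (0.5000, 0.8660); cell (5,2); t to first gridline: x 1.5800, y 0.5658 (then +2.0000 / +1.1547)
    (5,3) via y @ 0.5658
    (6,3) via x @ 1.5800  # hit
  → r_2 = 1.5800
beam 3: φ=90°, α=150°
  direction (-0.8660, 0.5000); cell (5,2); t to first gridline: x 0.2425, y 0.9800 (then +1.1547 / +2.0000)
    (4,2) via x @ 0.2425
    (4,3) via y @ 0.9800
    (3,3) via x @ 1.3972
    (2,3) via x @ 2.5519  # hit
  → r_3 = 2.5519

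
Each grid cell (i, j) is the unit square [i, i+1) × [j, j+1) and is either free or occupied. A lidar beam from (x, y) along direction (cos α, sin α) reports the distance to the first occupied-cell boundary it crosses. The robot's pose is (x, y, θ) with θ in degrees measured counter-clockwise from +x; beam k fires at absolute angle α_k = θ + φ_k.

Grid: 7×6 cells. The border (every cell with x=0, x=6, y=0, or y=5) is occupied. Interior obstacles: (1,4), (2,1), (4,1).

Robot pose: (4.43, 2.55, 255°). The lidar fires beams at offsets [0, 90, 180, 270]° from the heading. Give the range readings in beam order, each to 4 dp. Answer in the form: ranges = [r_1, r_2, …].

ranges = [0.5694, 1.6254, 2.5364, 3.5510]

beam 1: φ=0°, α=255°
  dir = (cos 255°, sin 255°) = (-0.2588, -0.9659); from cell (4,2)
  next x-line at t=1.6614, next y-line at t=0.5694; Δt_x=3.8637, Δt_y=1.0353
    y: enter (4,1) at t=0.5694 ← occupied
  → r_1 = 0.5694
beam 2: φ=90°, α=345°
  dir = (cos 345°, sin 345°) = (0.9659, -0.2588); from cell (4,2)
  next x-line at t=0.5901, next y-line at t=2.1250; Δt_x=1.0353, Δt_y=3.8637
    x: enter (5,2) at t=0.5901
    x: enter (6,2) at t=1.6254 ← occupied
  → r_2 = 1.6254
beam 3: φ=180°, α=75°
  dir = (cos 75°, sin 75°) = (0.2588, 0.9659); from cell (4,2)
  next x-line at t=2.2023, next y-line at t=0.4659; Δt_x=3.8637, Δt_y=1.0353
    y: enter (4,3) at t=0.4659
    y: enter (4,4) at t=1.5012
    x: enter (5,4) at t=2.2023
    y: enter (5,5) at t=2.5364 ← occupied
  → r_3 = 2.5364
beam 4: φ=270°, α=165°
  dir = (cos 165°, sin 165°) = (-0.9659, 0.2588); from cell (4,2)
  next x-line at t=0.4452, next y-line at t=1.7387; Δt_x=1.0353, Δt_y=3.8637
    x: enter (3,2) at t=0.4452
    x: enter (2,2) at t=1.4804
    y: enter (2,3) at t=1.7387
    x: enter (1,3) at t=2.5157
    x: enter (0,3) at t=3.5510 ← occupied
  → r_4 = 3.5510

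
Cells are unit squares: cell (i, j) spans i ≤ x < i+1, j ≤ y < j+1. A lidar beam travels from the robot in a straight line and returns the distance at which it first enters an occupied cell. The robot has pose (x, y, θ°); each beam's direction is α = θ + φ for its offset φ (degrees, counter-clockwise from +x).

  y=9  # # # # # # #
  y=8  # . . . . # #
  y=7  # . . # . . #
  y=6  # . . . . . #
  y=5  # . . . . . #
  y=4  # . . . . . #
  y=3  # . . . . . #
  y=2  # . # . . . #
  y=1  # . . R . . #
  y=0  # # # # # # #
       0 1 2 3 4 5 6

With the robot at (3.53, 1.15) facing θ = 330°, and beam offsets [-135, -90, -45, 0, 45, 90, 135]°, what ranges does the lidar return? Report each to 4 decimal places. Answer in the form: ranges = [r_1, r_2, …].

ranges = [0.5796, 0.1732, 0.1553, 0.3000, 2.5571, 4.9400, 8.1269]

beam 1: φ=-135°, α=195°
  d=(-0.9659,-0.2588)  start (3,1)  tX=0.5487 tY=0.5796  stride 1/|dx|=1.0353 1/|dy|=3.8637
    cross x-line → (2,1), t=0.5487
    cross y-line → (2,0), t=0.5796 (wall)
  → r_1 = 0.5796
beam 2: φ=-90°, α=240°
  d=(-0.5000,-0.8660)  start (3,1)  tX=1.0600 tY=0.1732  stride 1/|dx|=2.0000 1/|dy|=1.1547
    cross y-line → (3,0), t=0.1732 (wall)
  → r_2 = 0.1732
beam 3: φ=-45°, α=285°
  d=(0.2588,-0.9659)  start (3,1)  tX=1.8159 tY=0.1553  stride 1/|dx|=3.8637 1/|dy|=1.0353
    cross y-line → (3,0), t=0.1553 (wall)
  → r_3 = 0.1553
beam 4: φ=0°, α=330°
  d=(0.8660,-0.5000)  start (3,1)  tX=0.5427 tY=0.3000  stride 1/|dx|=1.1547 1/|dy|=2.0000
    cross y-line → (3,0), t=0.3000 (wall)
  → r_4 = 0.3000
beam 5: φ=45°, α=15°
  d=(0.9659,0.2588)  start (3,1)  tX=0.4866 tY=3.2841  stride 1/|dx|=1.0353 1/|dy|=3.8637
    cross x-line → (4,1), t=0.4866
    cross x-line → (5,1), t=1.5219
    cross x-line → (6,1), t=2.5571 (wall)
  → r_5 = 2.5571
beam 6: φ=90°, α=60°
  d=(0.5000,0.8660)  start (3,1)  tX=0.9400 tY=0.9815  stride 1/|dx|=2.0000 1/|dy|=1.1547
    cross x-line → (4,1), t=0.9400
    cross y-line → (4,2), t=0.9815
    cross y-line → (4,3), t=2.1362
    cross x-line → (5,3), t=2.9400
    cross y-line → (5,4), t=3.2909
    cross y-line → (5,5), t=4.4456
    cross x-line → (6,5), t=4.9400 (wall)
  → r_6 = 4.9400
beam 7: φ=135°, α=105°
  d=(-0.2588,0.9659)  start (3,1)  tX=2.0478 tY=0.8800  stride 1/|dx|=3.8637 1/|dy|=1.0353
    cross y-line → (3,2), t=0.8800
    cross y-line → (3,3), t=1.9153
    cross x-line → (2,3), t=2.0478
    cross y-line → (2,4), t=2.9505
    cross y-line → (2,5), t=3.9858
    cross y-line → (2,6), t=5.0211
    cross x-line → (1,6), t=5.9115
    cross y-line → (1,7), t=6.0564
    cross y-line → (1,8), t=7.0916
    cross y-line → (1,9), t=8.1269 (wall)
  → r_7 = 8.1269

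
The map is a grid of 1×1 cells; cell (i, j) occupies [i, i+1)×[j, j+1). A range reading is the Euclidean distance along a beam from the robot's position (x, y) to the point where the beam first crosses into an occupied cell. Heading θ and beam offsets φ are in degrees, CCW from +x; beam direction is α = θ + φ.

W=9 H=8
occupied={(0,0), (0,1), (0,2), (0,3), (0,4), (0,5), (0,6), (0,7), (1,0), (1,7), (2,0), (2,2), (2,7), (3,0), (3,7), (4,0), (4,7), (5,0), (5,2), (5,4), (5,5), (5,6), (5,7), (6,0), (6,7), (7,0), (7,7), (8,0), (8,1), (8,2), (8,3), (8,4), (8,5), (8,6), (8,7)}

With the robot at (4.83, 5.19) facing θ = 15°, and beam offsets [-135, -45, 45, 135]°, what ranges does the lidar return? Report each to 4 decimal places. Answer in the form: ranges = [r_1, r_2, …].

ranges = [3.6600, 0.1963, 0.3400, 3.6200]

beam 1: φ=-135°, α=240°
  cosα=-0.5000 sinα=-0.8660 | (4,5) | tMaxX 1.6600 tMaxY 0.2194 | tΔX 2.0000 tΔY 1.1547
    t=0.2194 [y] (4,4)
    t=1.3741 [y] (4,3)
    t=1.6600 [x] (3,3)
    t=2.5288 [y] (3,2)
    t=3.6600 [x] (2,2) — stop
  → r_1 = 3.6600
beam 2: φ=-45°, α=330°
  cosα=0.8660 sinα=-0.5000 | (4,5) | tMaxX 0.1963 tMaxY 0.3800 | tΔX 1.1547 tΔY 2.0000
    t=0.1963 [x] (5,5) — stop
  → r_2 = 0.1963
beam 3: φ=45°, α=60°
  cosα=0.5000 sinα=0.8660 | (4,5) | tMaxX 0.3400 tMaxY 0.9353 | tΔX 2.0000 tΔY 1.1547
    t=0.3400 [x] (5,5) — stop
  → r_3 = 0.3400
beam 4: φ=135°, α=150°
  cosα=-0.8660 sinα=0.5000 | (4,5) | tMaxX 0.9584 tMaxY 1.6200 | tΔX 1.1547 tΔY 2.0000
    t=0.9584 [x] (3,5)
    t=1.6200 [y] (3,6)
    t=2.1131 [x] (2,6)
    t=3.2678 [x] (1,6)
    t=3.6200 [y] (1,7) — stop
  → r_4 = 3.6200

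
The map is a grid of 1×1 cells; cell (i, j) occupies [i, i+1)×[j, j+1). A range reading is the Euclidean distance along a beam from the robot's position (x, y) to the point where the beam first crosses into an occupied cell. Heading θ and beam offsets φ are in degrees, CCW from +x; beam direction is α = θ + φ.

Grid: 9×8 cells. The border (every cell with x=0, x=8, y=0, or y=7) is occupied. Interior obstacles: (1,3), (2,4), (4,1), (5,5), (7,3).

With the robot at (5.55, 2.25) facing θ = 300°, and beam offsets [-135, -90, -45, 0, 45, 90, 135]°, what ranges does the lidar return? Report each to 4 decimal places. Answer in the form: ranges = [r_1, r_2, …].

ranges = [3.6752, 0.6351, 1.2941, 1.4434, 2.5364, 1.6743, 4.9176]

beam 1: φ=-135°, α=165°
  d=(-0.9659,0.2588)  start (5,2)  tX=0.5694 tY=2.8978  stride 1/|dx|=1.0353 1/|dy|=3.8637
    cross x-line → (4,2), t=0.5694
    cross x-line → (3,2), t=1.6047
    cross x-line → (2,2), t=2.6400
    cross y-line → (2,3), t=2.8978
    cross x-line → (1,3), t=3.6752 (wall)
  → r_1 = 3.6752
beam 2: φ=-90°, α=210°
  d=(-0.8660,-0.5000)  start (5,2)  tX=0.6351 tY=0.5000  stride 1/|dx|=1.1547 1/|dy|=2.0000
    cross y-line → (5,1), t=0.5000
    cross x-line → (4,1), t=0.6351 (wall)
  → r_2 = 0.6351
beam 3: φ=-45°, α=255°
  d=(-0.2588,-0.9659)  start (5,2)  tX=2.1250 tY=0.2588  stride 1/|dx|=3.8637 1/|dy|=1.0353
    cross y-line → (5,1), t=0.2588
    cross y-line → (5,0), t=1.2941 (wall)
  → r_3 = 1.2941
beam 4: φ=0°, α=300°
  d=(0.5000,-0.8660)  start (5,2)  tX=0.9000 tY=0.2887  stride 1/|dx|=2.0000 1/|dy|=1.1547
    cross y-line → (5,1), t=0.2887
    cross x-line → (6,1), t=0.9000
    cross y-line → (6,0), t=1.4434 (wall)
  → r_4 = 1.4434
beam 5: φ=45°, α=345°
  d=(0.9659,-0.2588)  start (5,2)  tX=0.4659 tY=0.9659  stride 1/|dx|=1.0353 1/|dy|=3.8637
    cross x-line → (6,2), t=0.4659
    cross y-line → (6,1), t=0.9659
    cross x-line → (7,1), t=1.5012
    cross x-line → (8,1), t=2.5364 (wall)
  → r_5 = 2.5364
beam 6: φ=90°, α=30°
  d=(0.8660,0.5000)  start (5,2)  tX=0.5196 tY=1.5000  stride 1/|dx|=1.1547 1/|dy|=2.0000
    cross x-line → (6,2), t=0.5196
    cross y-line → (6,3), t=1.5000
    cross x-line → (7,3), t=1.6743 (wall)
  → r_6 = 1.6743
beam 7: φ=135°, α=75°
  d=(0.2588,0.9659)  start (5,2)  tX=1.7387 tY=0.7765  stride 1/|dx|=3.8637 1/|dy|=1.0353
    cross y-line → (5,3), t=0.7765
    cross x-line → (6,3), t=1.7387
    cross y-line → (6,4), t=1.8117
    cross y-line → (6,5), t=2.8470
    cross y-line → (6,6), t=3.8823
    cross y-line → (6,7), t=4.9176 (wall)
  → r_7 = 4.9176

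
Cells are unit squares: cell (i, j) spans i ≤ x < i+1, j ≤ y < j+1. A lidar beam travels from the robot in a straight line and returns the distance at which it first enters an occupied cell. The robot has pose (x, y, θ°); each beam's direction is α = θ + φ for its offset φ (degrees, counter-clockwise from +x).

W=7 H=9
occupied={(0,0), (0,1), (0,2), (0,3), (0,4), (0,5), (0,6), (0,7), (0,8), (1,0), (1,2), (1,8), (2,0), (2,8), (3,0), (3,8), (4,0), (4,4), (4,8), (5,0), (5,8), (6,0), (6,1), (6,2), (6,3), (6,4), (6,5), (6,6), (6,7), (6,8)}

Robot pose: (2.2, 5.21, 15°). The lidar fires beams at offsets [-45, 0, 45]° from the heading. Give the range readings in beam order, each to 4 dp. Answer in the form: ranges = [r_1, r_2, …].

ranges = [2.0785, 3.9340, 3.2216]

beam 1: φ=-45°, α=330°
  d=(0.8660,-0.5000)  start (2,5)  tX=0.9238 tY=0.4200  stride 1/|dx|=1.1547 1/|dy|=2.0000
    cross y-line → (2,4), t=0.4200
    cross x-line → (3,4), t=0.9238
    cross x-line → (4,4), t=2.0785 (wall)
  → r_1 = 2.0785
beam 2: φ=0°, α=15°
  d=(0.9659,0.2588)  start (2,5)  tX=0.8282 tY=3.0523  stride 1/|dx|=1.0353 1/|dy|=3.8637
    cross x-line → (3,5), t=0.8282
    cross x-line → (4,5), t=1.8635
    cross x-line → (5,5), t=2.8988
    cross y-line → (5,6), t=3.0523
    cross x-line → (6,6), t=3.9340 (wall)
  → r_2 = 3.9340
beam 3: φ=45°, α=60°
  d=(0.5000,0.8660)  start (2,5)  tX=1.6000 tY=0.9122  stride 1/|dx|=2.0000 1/|dy|=1.1547
    cross y-line → (2,6), t=0.9122
    cross x-line → (3,6), t=1.6000
    cross y-line → (3,7), t=2.0669
    cross y-line → (3,8), t=3.2216 (wall)
  → r_3 = 3.2216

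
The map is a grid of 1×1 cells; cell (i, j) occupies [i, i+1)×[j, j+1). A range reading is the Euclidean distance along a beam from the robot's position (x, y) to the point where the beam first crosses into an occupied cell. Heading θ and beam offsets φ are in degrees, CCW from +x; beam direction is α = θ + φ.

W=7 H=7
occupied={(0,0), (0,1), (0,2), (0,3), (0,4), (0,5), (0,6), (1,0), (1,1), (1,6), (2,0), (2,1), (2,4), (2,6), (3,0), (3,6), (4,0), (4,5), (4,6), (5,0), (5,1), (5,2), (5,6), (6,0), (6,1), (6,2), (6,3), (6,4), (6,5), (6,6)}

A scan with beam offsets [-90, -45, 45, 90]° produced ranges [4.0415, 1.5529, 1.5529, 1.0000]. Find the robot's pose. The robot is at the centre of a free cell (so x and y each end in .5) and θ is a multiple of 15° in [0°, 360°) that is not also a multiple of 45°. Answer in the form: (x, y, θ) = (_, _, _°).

The pose lattice has 19·16 = 304 candidates. Test each by forward raycasting.
  (1.5, 4.5, 15°): beam 1 = 2.5882 ≠ 4.0415 ✗
  (3.5, 4.5, 30°): beam 1 = 3.0000 ≠ 4.0415 ✗
  (4.5, 2.5, 120°): beam 1 = 0.5774 ≠ 4.0415 ✗
  …
  (2.5, 2.5, 120°): r_1=4.0415, r_2=1.5529, r_3=1.5529, r_4=1.0000 — all match ✓
Only this pose fits every beam.

(x, y, θ) = (2.5, 2.5, 120°)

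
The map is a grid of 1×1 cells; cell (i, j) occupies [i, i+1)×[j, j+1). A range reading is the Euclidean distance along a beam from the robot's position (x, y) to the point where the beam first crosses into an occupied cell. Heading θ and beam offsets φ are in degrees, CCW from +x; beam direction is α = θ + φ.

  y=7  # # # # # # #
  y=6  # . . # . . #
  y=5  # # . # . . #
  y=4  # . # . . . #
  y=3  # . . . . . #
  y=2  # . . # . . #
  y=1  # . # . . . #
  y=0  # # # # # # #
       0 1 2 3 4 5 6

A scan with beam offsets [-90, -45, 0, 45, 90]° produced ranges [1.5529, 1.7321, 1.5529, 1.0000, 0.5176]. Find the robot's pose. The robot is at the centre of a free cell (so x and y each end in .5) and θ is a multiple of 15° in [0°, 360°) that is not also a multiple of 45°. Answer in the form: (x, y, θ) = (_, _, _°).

(x, y, θ) = (4.5, 5.5, 75°)

Candidates: 24 free-cell centres × 16 headings = 384 poses. Raycast each; keep the one whose scan matches to 4 dp.
  (3.5, 4.5, 330°): beam 1 = 2.8868 ≠ 1.5529 ✗
  (4.5, 3.5, 165°): beam 1 = 3.6235 ≠ 1.5529 ✗
  (1.5, 2.5, 75°): beam 2 = 5.1962 ≠ 1.7321 ✗
  (2.5, 2.5, 120°): beam 1 = 0.5774 ≠ 1.5529 ✗
  …
  (4.5, 5.5, 75°): r_1=1.5529, r_2=1.7321, r_3=1.5529, r_4=1.0000, r_5=0.5176 — all match ✓
Unique over the lattice → pose = (4.5, 5.5, 75°).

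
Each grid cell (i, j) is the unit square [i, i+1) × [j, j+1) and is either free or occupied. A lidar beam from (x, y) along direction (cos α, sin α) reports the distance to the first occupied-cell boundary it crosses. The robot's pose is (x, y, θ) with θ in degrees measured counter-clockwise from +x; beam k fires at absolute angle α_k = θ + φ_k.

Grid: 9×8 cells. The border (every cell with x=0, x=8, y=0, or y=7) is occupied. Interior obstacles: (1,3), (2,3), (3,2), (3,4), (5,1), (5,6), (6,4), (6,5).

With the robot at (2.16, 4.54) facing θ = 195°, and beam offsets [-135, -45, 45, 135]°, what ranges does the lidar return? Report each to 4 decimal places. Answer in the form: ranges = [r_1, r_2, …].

ranges = [2.8406, 1.3395, 0.6235, 0.9699]

beam 1: φ=-135°, α=60°
  cosα=0.5000 sinα=0.8660 | (2,4) | tMaxX 1.6800 tMaxY 0.5312 | tΔX 2.0000 tΔY 1.1547
    t=0.5312 [y] (2,5)
    t=1.6800 [x] (3,5)
    t=1.6859 [y] (3,6)
    t=2.8406 [y] (3,7) — stop
  → r_1 = 2.8406
beam 2: φ=-45°, α=150°
  cosα=-0.8660 sinα=0.5000 | (2,4) | tMaxX 0.1848 tMaxY 0.9200 | tΔX 1.1547 tΔY 2.0000
    t=0.1848 [x] (1,4)
    t=0.9200 [y] (1,5)
    t=1.3395 [x] (0,5) — stop
  → r_2 = 1.3395
beam 3: φ=45°, α=240°
  cosα=-0.5000 sinα=-0.8660 | (2,4) | tMaxX 0.3200 tMaxY 0.6235 | tΔX 2.0000 tΔY 1.1547
    t=0.3200 [x] (1,4)
    t=0.6235 [y] (1,3) — stop
  → r_3 = 0.6235
beam 4: φ=135°, α=330°
  cosα=0.8660 sinα=-0.5000 | (2,4) | tMaxX 0.9699 tMaxY 1.0800 | tΔX 1.1547 tΔY 2.0000
    t=0.9699 [x] (3,4) — stop
  → r_4 = 0.9699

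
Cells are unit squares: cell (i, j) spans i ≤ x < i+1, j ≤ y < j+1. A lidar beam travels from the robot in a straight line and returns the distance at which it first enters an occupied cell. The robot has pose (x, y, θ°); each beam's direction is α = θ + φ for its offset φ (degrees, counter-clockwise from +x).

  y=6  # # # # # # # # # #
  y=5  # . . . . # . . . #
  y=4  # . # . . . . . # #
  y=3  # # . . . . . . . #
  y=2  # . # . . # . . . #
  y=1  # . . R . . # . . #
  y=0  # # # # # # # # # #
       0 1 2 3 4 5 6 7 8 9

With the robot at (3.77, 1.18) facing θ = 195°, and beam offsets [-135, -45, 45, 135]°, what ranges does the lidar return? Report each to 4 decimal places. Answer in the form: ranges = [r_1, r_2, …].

ranges = [4.4110, 1.6400, 0.2078, 0.3600]

beam 1: φ=-135°, α=60°
  cosα=0.5000 sinα=0.8660 | (3,1) | tMaxX 0.4600 tMaxY 0.9469 | tΔX 2.0000 tΔY 1.1547
    t=0.4600 [x] (4,1)
    t=0.9469 [y] (4,2)
    t=2.1016 [y] (4,3)
    t=2.4600 [x] (5,3)
    t=3.2563 [y] (5,4)
    t=4.4110 [y] (5,5) — stop
  → r_1 = 4.4110
beam 2: φ=-45°, α=150°
  cosα=-0.8660 sinα=0.5000 | (3,1) | tMaxX 0.8891 tMaxY 1.6400 | tΔX 1.1547 tΔY 2.0000
    t=0.8891 [x] (2,1)
    t=1.6400 [y] (2,2) — stop
  → r_2 = 1.6400
beam 3: φ=45°, α=240°
  cosα=-0.5000 sinα=-0.8660 | (3,1) | tMaxX 1.5400 tMaxY 0.2078 | tΔX 2.0000 tΔY 1.1547
    t=0.2078 [y] (3,0) — stop
  → r_3 = 0.2078
beam 4: φ=135°, α=330°
  cosα=0.8660 sinα=-0.5000 | (3,1) | tMaxX 0.2656 tMaxY 0.3600 | tΔX 1.1547 tΔY 2.0000
    t=0.2656 [x] (4,1)
    t=0.3600 [y] (4,0) — stop
  → r_4 = 0.3600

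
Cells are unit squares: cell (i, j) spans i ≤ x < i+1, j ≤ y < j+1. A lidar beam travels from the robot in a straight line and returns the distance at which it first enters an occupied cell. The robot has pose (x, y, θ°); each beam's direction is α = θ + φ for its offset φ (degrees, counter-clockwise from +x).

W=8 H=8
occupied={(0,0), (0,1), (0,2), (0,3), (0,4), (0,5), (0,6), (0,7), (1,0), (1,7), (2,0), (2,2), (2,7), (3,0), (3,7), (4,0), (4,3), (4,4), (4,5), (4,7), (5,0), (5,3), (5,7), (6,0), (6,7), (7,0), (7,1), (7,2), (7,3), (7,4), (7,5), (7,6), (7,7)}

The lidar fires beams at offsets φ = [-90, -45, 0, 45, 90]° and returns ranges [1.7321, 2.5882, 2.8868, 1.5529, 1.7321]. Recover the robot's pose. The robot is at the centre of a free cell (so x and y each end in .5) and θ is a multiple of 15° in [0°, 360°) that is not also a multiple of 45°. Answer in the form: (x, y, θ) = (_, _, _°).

Enumerate (i+0.5, j+0.5, θ) over the 31 free cells and 16 admissible headings. For each, cast all 5 beams and compare to the given ranges.
  (1.5, 4.5, 345°): beam 1 = 1.9319 ≠ 1.7321 ✗
  (6.5, 4.5, 60°): beam 1 = 0.5774 ≠ 1.7321 ✗
  (1.5, 2.5, 330°): beam 1 = 1.0000 ≠ 1.7321 ✗
  (3.5, 6.5, 75°): beam 1 = 3.6235 ≠ 1.7321 ✗
  …
  (2.5, 4.5, 120°): r_1=1.7321, r_2=2.5882, r_3=2.8868, r_4=1.5529, r_5=1.7321 — all match ✓
No second candidate reproduces the full scan.

(x, y, θ) = (2.5, 4.5, 120°)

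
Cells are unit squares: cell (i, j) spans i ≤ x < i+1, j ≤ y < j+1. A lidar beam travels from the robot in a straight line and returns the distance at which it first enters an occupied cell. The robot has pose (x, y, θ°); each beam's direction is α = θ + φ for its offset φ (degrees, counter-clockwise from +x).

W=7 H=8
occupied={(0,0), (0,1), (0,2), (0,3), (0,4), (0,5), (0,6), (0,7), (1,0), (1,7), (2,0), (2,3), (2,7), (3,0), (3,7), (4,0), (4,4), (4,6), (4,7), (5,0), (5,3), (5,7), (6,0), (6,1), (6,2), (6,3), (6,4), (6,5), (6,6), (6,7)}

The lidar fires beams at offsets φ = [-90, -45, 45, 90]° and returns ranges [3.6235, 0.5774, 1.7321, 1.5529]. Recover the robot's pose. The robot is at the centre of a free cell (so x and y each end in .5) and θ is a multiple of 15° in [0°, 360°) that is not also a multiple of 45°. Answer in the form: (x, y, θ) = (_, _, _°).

The pose lattice has 26·16 = 416 candidates. Test each by forward raycasting.
  (3.5, 1.5, 330°): beam 1 = 0.5774 ≠ 3.6235 ✗
  (4.5, 5.5, 195°): beam 1 = 0.5176 ≠ 3.6235 ✗
  (2.5, 1.5, 60°): beam 1 = 1.0000 ≠ 3.6235 ✗
  (2.5, 1.5, 165°): beam 1 = 1.5529 ≠ 3.6235 ✗
  (1.5, 2.5, 210°): beam 1 = 1.0000 ≠ 3.6235 ✗
  …
  (4.5, 5.5, 285°): r_1=3.6235, r_2=0.5774, r_3=1.7321, r_4=1.5529 — all match ✓
Unique over the lattice → pose = (4.5, 5.5, 285°).

(x, y, θ) = (4.5, 5.5, 285°)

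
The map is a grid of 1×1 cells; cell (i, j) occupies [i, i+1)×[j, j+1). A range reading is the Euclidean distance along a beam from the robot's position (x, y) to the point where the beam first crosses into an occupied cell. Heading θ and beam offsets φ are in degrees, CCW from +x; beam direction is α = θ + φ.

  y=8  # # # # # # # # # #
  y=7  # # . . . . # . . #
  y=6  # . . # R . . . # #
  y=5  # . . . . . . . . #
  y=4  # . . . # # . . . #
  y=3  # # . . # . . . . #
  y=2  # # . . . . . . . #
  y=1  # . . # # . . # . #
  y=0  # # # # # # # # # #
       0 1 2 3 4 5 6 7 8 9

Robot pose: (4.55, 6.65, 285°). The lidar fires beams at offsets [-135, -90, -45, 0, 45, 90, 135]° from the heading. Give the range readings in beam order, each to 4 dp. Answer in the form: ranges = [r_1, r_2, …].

beam 1: φ=-135°, α=150°
  direction (-0.8660, 0.5000); cell (4,6); t to first gridline: x 0.6351, y 0.7000 (then +1.1547 / +2.0000)
    (3,6) via x @ 0.6351  # hit
  → r_1 = 0.6351
beam 2: φ=-90°, α=195°
  direction (-0.9659, -0.2588); cell (4,6); t to first gridline: x 0.5694, y 2.5114 (then +1.0353 / +3.8637)
    (3,6) via x @ 0.5694  # hit
  → r_2 = 0.5694
beam 3: φ=-45°, α=240°
  direction (-0.5000, -0.8660); cell (4,6); t to first gridline: x 1.1000, y 0.7506 (then +2.0000 / +1.1547)
    (4,5) via y @ 0.7506
    (3,5) via x @ 1.1000
    (3,4) via y @ 1.9053
    (3,3) via y @ 3.0600
    (2,3) via x @ 3.1000
    (2,2) via y @ 4.2147
    (1,2) via x @ 5.1000  # hit
  → r_3 = 5.1000
beam 4: φ=0°, α=285°
  direction (0.2588, -0.9659); cell (4,6); t to first gridline: x 1.7387, y 0.6729 (then +3.8637 / +1.0353)
    (4,5) via y @ 0.6729
    (4,4) via y @ 1.7082  # hit
  → r_4 = 1.7082
beam 5: φ=45°, α=330°
  direction (0.8660, -0.5000); cell (4,6); t to first gridline: x 0.5196, y 1.3000 (then +1.1547 / +2.0000)
    (5,6) via x @ 0.5196
    (5,5) via y @ 1.3000
    (6,5) via x @ 1.6743
    (7,5) via x @ 2.8290
    (7,4) via y @ 3.3000
    (8,4) via x @ 3.9837
    (9,4) via x @ 5.1384  # hit
  → r_5 = 5.1384
beam 6: φ=90°, α=15°
  direction (0.9659, 0.2588); cell (4,6); t to first gridline: x 0.4659, y 1.3523 (then +1.0353 / +3.8637)
    (5,6) via x @ 0.4659
    (5,7) via y @ 1.3523
    (6,7) via x @ 1.5012  # hit
  → r_6 = 1.5012
beam 7: φ=135°, α=60°
  direction (0.5000, 0.8660); cell (4,6); t to first gridline: x 0.9000, y 0.4041 (then +2.0000 / +1.1547)
    (4,7) via y @ 0.4041
    (5,7) via x @ 0.9000
    (5,8) via y @ 1.5588  # hit
  → r_7 = 1.5588

ranges = [0.6351, 0.5694, 5.1000, 1.7082, 5.1384, 1.5012, 1.5588]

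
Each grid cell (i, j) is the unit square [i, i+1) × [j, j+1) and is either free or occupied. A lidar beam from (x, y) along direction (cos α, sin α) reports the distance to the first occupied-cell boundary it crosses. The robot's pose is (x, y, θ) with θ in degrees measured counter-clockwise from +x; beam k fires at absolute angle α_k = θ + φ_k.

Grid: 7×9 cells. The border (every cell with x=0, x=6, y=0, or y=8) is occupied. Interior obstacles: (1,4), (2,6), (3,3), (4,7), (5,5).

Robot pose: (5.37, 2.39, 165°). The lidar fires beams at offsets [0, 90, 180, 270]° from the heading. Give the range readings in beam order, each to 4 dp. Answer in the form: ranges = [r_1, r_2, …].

beam 1: φ=0°, α=165°
  dir = (cos 165°, sin 165°) = (-0.9659, 0.2588); from cell (5,2)
  next x-line at t=0.3831, next y-line at t=2.3569; Δt_x=1.0353, Δt_y=3.8637
    x: enter (4,2) at t=0.3831
    x: enter (3,2) at t=1.4183
    y: enter (3,3) at t=2.3569 ← occupied
  → r_1 = 2.3569
beam 2: φ=90°, α=255°
  dir = (cos 255°, sin 255°) = (-0.2588, -0.9659); from cell (5,2)
  next x-line at t=1.4296, next y-line at t=0.4038; Δt_x=3.8637, Δt_y=1.0353
    y: enter (5,1) at t=0.4038
    x: enter (4,1) at t=1.4296
    y: enter (4,0) at t=1.4390 ← occupied
  → r_2 = 1.4390
beam 3: φ=180°, α=345°
  dir = (cos 345°, sin 345°) = (0.9659, -0.2588); from cell (5,2)
  next x-line at t=0.6522, next y-line at t=1.5068; Δt_x=1.0353, Δt_y=3.8637
    x: enter (6,2) at t=0.6522 ← occupied
  → r_3 = 0.6522
beam 4: φ=270°, α=75°
  dir = (cos 75°, sin 75°) = (0.2588, 0.9659); from cell (5,2)
  next x-line at t=2.4341, next y-line at t=0.6315; Δt_x=3.8637, Δt_y=1.0353
    y: enter (5,3) at t=0.6315
    y: enter (5,4) at t=1.6668
    x: enter (6,4) at t=2.4341 ← occupied
  → r_4 = 2.4341

ranges = [2.3569, 1.4390, 0.6522, 2.4341]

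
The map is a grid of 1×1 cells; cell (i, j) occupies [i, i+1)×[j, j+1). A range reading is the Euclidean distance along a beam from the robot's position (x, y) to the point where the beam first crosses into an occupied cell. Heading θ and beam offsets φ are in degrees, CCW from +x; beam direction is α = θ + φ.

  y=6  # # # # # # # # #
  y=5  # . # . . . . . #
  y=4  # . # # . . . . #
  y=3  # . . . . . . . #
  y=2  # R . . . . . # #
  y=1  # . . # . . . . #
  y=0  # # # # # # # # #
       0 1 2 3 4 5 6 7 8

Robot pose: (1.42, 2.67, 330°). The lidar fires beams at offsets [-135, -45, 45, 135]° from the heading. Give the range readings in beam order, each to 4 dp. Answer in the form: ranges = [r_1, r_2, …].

ranges = [0.4348, 1.7289, 6.8121, 1.6228]

beam 1: φ=-135°, α=195°
  cosα=-0.9659 sinα=-0.2588 | (1,2) | tMaxX 0.4348 tMaxY 2.5887 | tΔX 1.0353 tΔY 3.8637
    t=0.4348 [x] (0,2) — stop
  → r_1 = 0.4348
beam 2: φ=-45°, α=285°
  cosα=0.2588 sinα=-0.9659 | (1,2) | tMaxX 2.2409 tMaxY 0.6936 | tΔX 3.8637 tΔY 1.0353
    t=0.6936 [y] (1,1)
    t=1.7289 [y] (1,0) — stop
  → r_2 = 1.7289
beam 3: φ=45°, α=15°
  cosα=0.9659 sinα=0.2588 | (1,2) | tMaxX 0.6005 tMaxY 1.2750 | tΔX 1.0353 tΔY 3.8637
    t=0.6005 [x] (2,2)
    t=1.2750 [y] (2,3)
    t=1.6357 [x] (3,3)
    t=2.6710 [x] (4,3)
    t=3.7063 [x] (5,3)
    t=4.7416 [x] (6,3)
    t=5.1387 [y] (6,4)
    t=5.7768 [x] (7,4)
    t=6.8121 [x] (8,4) — stop
  → r_3 = 6.8121
beam 4: φ=135°, α=105°
  cosα=-0.2588 sinα=0.9659 | (1,2) | tMaxX 1.6228 tMaxY 0.3416 | tΔX 3.8637 tΔY 1.0353
    t=0.3416 [y] (1,3)
    t=1.3769 [y] (1,4)
    t=1.6228 [x] (0,4) — stop
  → r_4 = 1.6228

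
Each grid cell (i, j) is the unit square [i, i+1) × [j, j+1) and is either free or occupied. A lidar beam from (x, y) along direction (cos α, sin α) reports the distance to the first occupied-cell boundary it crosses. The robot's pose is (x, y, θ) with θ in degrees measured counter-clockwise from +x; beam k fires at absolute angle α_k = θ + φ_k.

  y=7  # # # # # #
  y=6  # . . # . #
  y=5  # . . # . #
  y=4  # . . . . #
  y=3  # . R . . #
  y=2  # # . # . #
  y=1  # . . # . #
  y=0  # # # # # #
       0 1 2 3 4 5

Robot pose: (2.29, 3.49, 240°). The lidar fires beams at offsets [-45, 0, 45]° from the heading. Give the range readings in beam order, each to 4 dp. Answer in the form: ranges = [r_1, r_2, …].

ranges = [1.3355, 0.5800, 2.5778]

beam 1: φ=-45°, α=195°
  d=(-0.9659,-0.2588)  start (2,3)  tX=0.3002 tY=1.8932  stride 1/|dx|=1.0353 1/|dy|=3.8637
    cross x-line → (1,3), t=0.3002
    cross x-line → (0,3), t=1.3355 (wall)
  → r_1 = 1.3355
beam 2: φ=0°, α=240°
  d=(-0.5000,-0.8660)  start (2,3)  tX=0.5800 tY=0.5658  stride 1/|dx|=2.0000 1/|dy|=1.1547
    cross y-line → (2,2), t=0.5658
    cross x-line → (1,2), t=0.5800 (wall)
  → r_2 = 0.5800
beam 3: φ=45°, α=285°
  d=(0.2588,-0.9659)  start (2,3)  tX=2.7432 tY=0.5073  stride 1/|dx|=3.8637 1/|dy|=1.0353
    cross y-line → (2,2), t=0.5073
    cross y-line → (2,1), t=1.5426
    cross y-line → (2,0), t=2.5778 (wall)
  → r_3 = 2.5778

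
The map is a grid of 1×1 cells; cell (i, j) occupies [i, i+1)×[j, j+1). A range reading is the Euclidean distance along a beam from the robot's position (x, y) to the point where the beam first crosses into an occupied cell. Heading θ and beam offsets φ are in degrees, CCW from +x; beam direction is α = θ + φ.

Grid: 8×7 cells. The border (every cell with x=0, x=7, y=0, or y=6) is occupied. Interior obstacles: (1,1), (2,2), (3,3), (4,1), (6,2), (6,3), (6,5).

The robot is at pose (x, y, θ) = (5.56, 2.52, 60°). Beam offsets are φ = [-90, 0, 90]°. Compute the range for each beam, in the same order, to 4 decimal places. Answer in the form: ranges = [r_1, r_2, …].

ranges = [0.5081, 0.8800, 1.8013]

beam 1: φ=-90°, α=330°
  cosα=0.8660 sinα=-0.5000 | (5,2) | tMaxX 0.5081 tMaxY 1.0400 | tΔX 1.1547 tΔY 2.0000
    t=0.5081 [x] (6,2) — stop
  → r_1 = 0.5081
beam 2: φ=0°, α=60°
  cosα=0.5000 sinα=0.8660 | (5,2) | tMaxX 0.8800 tMaxY 0.5543 | tΔX 2.0000 tΔY 1.1547
    t=0.5543 [y] (5,3)
    t=0.8800 [x] (6,3) — stop
  → r_2 = 0.8800
beam 3: φ=90°, α=150°
  cosα=-0.8660 sinα=0.5000 | (5,2) | tMaxX 0.6466 tMaxY 0.9600 | tΔX 1.1547 tΔY 2.0000
    t=0.6466 [x] (4,2)
    t=0.9600 [y] (4,3)
    t=1.8013 [x] (3,3) — stop
  → r_3 = 1.8013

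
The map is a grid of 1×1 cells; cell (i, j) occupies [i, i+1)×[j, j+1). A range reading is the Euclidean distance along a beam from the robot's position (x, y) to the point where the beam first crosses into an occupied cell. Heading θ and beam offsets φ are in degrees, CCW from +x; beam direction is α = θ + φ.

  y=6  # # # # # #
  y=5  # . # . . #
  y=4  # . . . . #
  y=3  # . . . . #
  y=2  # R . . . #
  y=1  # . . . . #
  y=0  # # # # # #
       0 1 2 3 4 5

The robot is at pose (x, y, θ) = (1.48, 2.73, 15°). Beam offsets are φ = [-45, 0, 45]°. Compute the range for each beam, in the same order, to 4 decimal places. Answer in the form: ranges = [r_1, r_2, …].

ranges = [3.4600, 3.6442, 2.6212]

beam 1: φ=-45°, α=330°
  dir = (cos 330°, sin 330°) = (0.8660, -0.5000); from cell (1,2)
  next x-line at t=0.6004, next y-line at t=1.4600; Δt_x=1.1547, Δt_y=2.0000
    x: enter (2,2) at t=0.6004
    y: enter (2,1) at t=1.4600
    x: enter (3,1) at t=1.7551
    x: enter (4,1) at t=2.9098
    y: enter (4,0) at t=3.4600 ← occupied
  → r_1 = 3.4600
beam 2: φ=0°, α=15°
  dir = (cos 15°, sin 15°) = (0.9659, 0.2588); from cell (1,2)
  next x-line at t=0.5383, next y-line at t=1.0432; Δt_x=1.0353, Δt_y=3.8637
    x: enter (2,2) at t=0.5383
    y: enter (2,3) at t=1.0432
    x: enter (3,3) at t=1.5736
    x: enter (4,3) at t=2.6089
    x: enter (5,3) at t=3.6442 ← occupied
  → r_2 = 3.6442
beam 3: φ=45°, α=60°
  dir = (cos 60°, sin 60°) = (0.5000, 0.8660); from cell (1,2)
  next x-line at t=1.0400, next y-line at t=0.3118; Δt_x=2.0000, Δt_y=1.1547
    y: enter (1,3) at t=0.3118
    x: enter (2,3) at t=1.0400
    y: enter (2,4) at t=1.4665
    y: enter (2,5) at t=2.6212 ← occupied
  → r_3 = 2.6212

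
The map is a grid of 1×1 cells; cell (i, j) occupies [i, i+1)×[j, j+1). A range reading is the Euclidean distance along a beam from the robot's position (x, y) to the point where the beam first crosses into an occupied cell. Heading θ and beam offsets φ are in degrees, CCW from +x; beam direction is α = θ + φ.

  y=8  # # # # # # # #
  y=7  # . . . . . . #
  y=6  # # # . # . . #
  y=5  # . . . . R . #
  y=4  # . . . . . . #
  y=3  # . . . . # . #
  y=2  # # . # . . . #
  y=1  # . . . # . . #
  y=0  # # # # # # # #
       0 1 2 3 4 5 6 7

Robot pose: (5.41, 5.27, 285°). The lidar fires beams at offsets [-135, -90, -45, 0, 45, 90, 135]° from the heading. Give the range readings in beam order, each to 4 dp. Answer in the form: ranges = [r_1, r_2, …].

ranges = [1.4600, 4.5656, 2.8200, 1.3148, 1.8360, 1.6461, 3.1523]

beam 1: φ=-135°, α=150°
  cosα=-0.8660 sinα=0.5000 | (5,5) | tMaxX 0.4734 tMaxY 1.4600 | tΔX 1.1547 tΔY 2.0000
    t=0.4734 [x] (4,5)
    t=1.4600 [y] (4,6) — stop
  → r_1 = 1.4600
beam 2: φ=-90°, α=195°
  cosα=-0.9659 sinα=-0.2588 | (5,5) | tMaxX 0.4245 tMaxY 1.0432 | tΔX 1.0353 tΔY 3.8637
    t=0.4245 [x] (4,5)
    t=1.0432 [y] (4,4)
    t=1.4597 [x] (3,4)
    t=2.4950 [x] (2,4)
    t=3.5303 [x] (1,4)
    t=4.5656 [x] (0,4) — stop
  → r_2 = 4.5656
beam 3: φ=-45°, α=240°
  cosα=-0.5000 sinα=-0.8660 | (5,5) | tMaxX 0.8200 tMaxY 0.3118 | tΔX 2.0000 tΔY 1.1547
    t=0.3118 [y] (5,4)
    t=0.8200 [x] (4,4)
    t=1.4665 [y] (4,3)
    t=2.6212 [y] (4,2)
    t=2.8200 [x] (3,2) — stop
  → r_3 = 2.8200
beam 4: φ=0°, α=285°
  cosα=0.2588 sinα=-0.9659 | (5,5) | tMaxX 2.2796 tMaxY 0.2795 | tΔX 3.8637 tΔY 1.0353
    t=0.2795 [y] (5,4)
    t=1.3148 [y] (5,3) — stop
  → r_4 = 1.3148
beam 5: φ=45°, α=330°
  cosα=0.8660 sinα=-0.5000 | (5,5) | tMaxX 0.6813 tMaxY 0.5400 | tΔX 1.1547 tΔY 2.0000
    t=0.5400 [y] (5,4)
    t=0.6813 [x] (6,4)
    t=1.8360 [x] (7,4) — stop
  → r_5 = 1.8360
beam 6: φ=90°, α=15°
  cosα=0.9659 sinα=0.2588 | (5,5) | tMaxX 0.6108 tMaxY 2.8205 | tΔX 1.0353 tΔY 3.8637
    t=0.6108 [x] (6,5)
    t=1.6461 [x] (7,5) — stop
  → r_6 = 1.6461
beam 7: φ=135°, α=60°
  cosα=0.5000 sinα=0.8660 | (5,5) | tMaxX 1.1800 tMaxY 0.8429 | tΔX 2.0000 tΔY 1.1547
    t=0.8429 [y] (5,6)
    t=1.1800 [x] (6,6)
    t=1.9976 [y] (6,7)
    t=3.1523 [y] (6,8) — stop
  → r_7 = 3.1523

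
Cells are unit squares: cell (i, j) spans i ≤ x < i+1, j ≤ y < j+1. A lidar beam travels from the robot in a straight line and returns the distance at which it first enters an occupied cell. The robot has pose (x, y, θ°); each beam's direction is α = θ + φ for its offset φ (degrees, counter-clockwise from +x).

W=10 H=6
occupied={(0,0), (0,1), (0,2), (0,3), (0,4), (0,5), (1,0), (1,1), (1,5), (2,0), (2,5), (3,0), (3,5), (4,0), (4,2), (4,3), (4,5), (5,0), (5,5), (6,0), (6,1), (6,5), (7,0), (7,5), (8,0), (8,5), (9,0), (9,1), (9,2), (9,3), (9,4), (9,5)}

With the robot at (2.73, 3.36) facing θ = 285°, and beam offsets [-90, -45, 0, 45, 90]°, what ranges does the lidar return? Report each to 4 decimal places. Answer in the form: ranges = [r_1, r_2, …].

ranges = [1.7910, 1.5704, 2.4433, 1.4665, 1.3148]

beam 1: φ=-90°, α=195°
  direction (-0.9659, -0.2588); cell (2,3); t to first gridline: x 0.7558, y 1.3909 (then +1.0353 / +3.8637)
    (1,3) via x @ 0.7558
    (1,2) via y @ 1.3909
    (0,2) via x @ 1.7910  # hit
  → r_1 = 1.7910
beam 2: φ=-45°, α=240°
  direction (-0.5000, -0.8660); cell (2,3); t to first gridline: x 1.4600, y 0.4157 (then +2.0000 / +1.1547)
    (2,2) via y @ 0.4157
    (1,2) via x @ 1.4600
    (1,1) via y @ 1.5704  # hit
  → r_2 = 1.5704
beam 3: φ=0°, α=285°
  direction (0.2588, -0.9659); cell (2,3); t to first gridline: x 1.0432, y 0.3727 (then +3.8637 / +1.0353)
    (2,2) via y @ 0.3727
    (3,2) via x @ 1.0432
    (3,1) via y @ 1.4080
    (3,0) via y @ 2.4433  # hit
  → r_3 = 2.4433
beam 4: φ=45°, α=330°
  direction (0.8660, -0.5000); cell (2,3); t to first gridline: x 0.3118, y 0.7200 (then +1.1547 / +2.0000)
    (3,3) via x @ 0.3118
    (3,2) via y @ 0.7200
    (4,2) via x @ 1.4665  # hit
  → r_4 = 1.4665
beam 5: φ=90°, α=15°
  direction (0.9659, 0.2588); cell (2,3); t to first gridline: x 0.2795, y 2.4728 (then +1.0353 / +3.8637)
    (3,3) via x @ 0.2795
    (4,3) via x @ 1.3148  # hit
  → r_5 = 1.3148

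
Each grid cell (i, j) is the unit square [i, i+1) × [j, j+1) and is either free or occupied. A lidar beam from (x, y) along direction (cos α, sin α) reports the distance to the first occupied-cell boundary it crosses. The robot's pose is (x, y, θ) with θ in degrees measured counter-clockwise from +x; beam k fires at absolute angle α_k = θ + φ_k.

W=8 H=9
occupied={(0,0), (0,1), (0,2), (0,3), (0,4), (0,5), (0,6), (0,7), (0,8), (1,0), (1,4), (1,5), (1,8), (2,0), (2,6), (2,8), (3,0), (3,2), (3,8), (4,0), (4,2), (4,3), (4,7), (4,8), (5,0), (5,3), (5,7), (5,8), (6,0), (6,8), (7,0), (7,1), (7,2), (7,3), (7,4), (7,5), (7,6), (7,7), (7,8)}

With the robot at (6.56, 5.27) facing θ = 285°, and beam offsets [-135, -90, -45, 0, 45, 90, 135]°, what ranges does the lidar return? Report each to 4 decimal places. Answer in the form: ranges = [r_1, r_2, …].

ranges = [5.4600, 4.7209, 1.4665, 1.7000, 0.5081, 0.4555, 0.8800]

beam 1: φ=-135°, α=150°
  d=(-0.8660,0.5000)  start (6,5)  tX=0.6466 tY=1.4600  stride 1/|dx|=1.1547 1/|dy|=2.0000
    cross x-line → (5,5), t=0.6466
    cross y-line → (5,6), t=1.4600
    cross x-line → (4,6), t=1.8013
    cross x-line → (3,6), t=2.9560
    cross y-line → (3,7), t=3.4600
    cross x-line → (2,7), t=4.1107
    cross x-line → (1,7), t=5.2654
    cross y-line → (1,8), t=5.4600 (wall)
  → r_1 = 5.4600
beam 2: φ=-90°, α=195°
  d=(-0.9659,-0.2588)  start (6,5)  tX=0.5798 tY=1.0432  stride 1/|dx|=1.0353 1/|dy|=3.8637
    cross x-line → (5,5), t=0.5798
    cross y-line → (5,4), t=1.0432
    cross x-line → (4,4), t=1.6150
    cross x-line → (3,4), t=2.6503
    cross x-line → (2,4), t=3.6856
    cross x-line → (1,4), t=4.7209 (wall)
  → r_2 = 4.7209
beam 3: φ=-45°, α=240°
  d=(-0.5000,-0.8660)  start (6,5)  tX=1.1200 tY=0.3118  stride 1/|dx|=2.0000 1/|dy|=1.1547
    cross y-line → (6,4), t=0.3118
    cross x-line → (5,4), t=1.1200
    cross y-line → (5,3), t=1.4665 (wall)
  → r_3 = 1.4665
beam 4: φ=0°, α=285°
  d=(0.2588,-0.9659)  start (6,5)  tX=1.7000 tY=0.2795  stride 1/|dx|=3.8637 1/|dy|=1.0353
    cross y-line → (6,4), t=0.2795
    cross y-line → (6,3), t=1.3148
    cross x-line → (7,3), t=1.7000 (wall)
  → r_4 = 1.7000
beam 5: φ=45°, α=330°
  d=(0.8660,-0.5000)  start (6,5)  tX=0.5081 tY=0.5400  stride 1/|dx|=1.1547 1/|dy|=2.0000
    cross x-line → (7,5), t=0.5081 (wall)
  → r_5 = 0.5081
beam 6: φ=90°, α=15°
  d=(0.9659,0.2588)  start (6,5)  tX=0.4555 tY=2.8205  stride 1/|dx|=1.0353 1/|dy|=3.8637
    cross x-line → (7,5), t=0.4555 (wall)
  → r_6 = 0.4555
beam 7: φ=135°, α=60°
  d=(0.5000,0.8660)  start (6,5)  tX=0.8800 tY=0.8429  stride 1/|dx|=2.0000 1/|dy|=1.1547
    cross y-line → (6,6), t=0.8429
    cross x-line → (7,6), t=0.8800 (wall)
  → r_7 = 0.8800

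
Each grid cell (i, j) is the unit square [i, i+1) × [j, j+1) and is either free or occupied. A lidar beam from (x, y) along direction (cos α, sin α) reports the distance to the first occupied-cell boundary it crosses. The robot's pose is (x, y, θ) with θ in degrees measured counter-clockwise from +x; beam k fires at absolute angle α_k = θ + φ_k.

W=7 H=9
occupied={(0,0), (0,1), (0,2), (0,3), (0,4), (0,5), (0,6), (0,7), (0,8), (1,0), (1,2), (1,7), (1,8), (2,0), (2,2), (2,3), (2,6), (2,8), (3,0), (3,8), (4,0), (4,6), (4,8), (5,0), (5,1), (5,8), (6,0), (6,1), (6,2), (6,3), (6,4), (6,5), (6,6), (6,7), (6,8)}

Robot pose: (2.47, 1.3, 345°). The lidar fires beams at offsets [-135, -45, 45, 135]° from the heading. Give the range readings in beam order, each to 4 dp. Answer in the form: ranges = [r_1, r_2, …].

ranges = [0.6000, 0.3464, 4.0761, 0.8083]

beam 1: φ=-135°, α=210°
  direction (-0.8660, -0.5000); cell (2,1); t to first gridline: x 0.5427, y 0.6000 (then +1.1547 / +2.0000)
    (1,1) via x @ 0.5427
    (1,0) via y @ 0.6000  # hit
  → r_1 = 0.6000
beam 2: φ=-45°, α=300°
  direction (0.5000, -0.8660); cell (2,1); t to first gridline: x 1.0600, y 0.3464 (then +2.0000 / +1.1547)
    (2,0) via y @ 0.3464  # hit
  → r_2 = 0.3464
beam 3: φ=45°, α=30°
  direction (0.8660, 0.5000); cell (2,1); t to first gridline: x 0.6120, y 1.4000 (then +1.1547 / +2.0000)
    (3,1) via x @ 0.6120
    (3,2) via y @ 1.4000
    (4,2) via x @ 1.7667
    (5,2) via x @ 2.9214
    (5,3) via y @ 3.4000
    (6,3) via x @ 4.0761  # hit
  → r_3 = 4.0761
beam 4: φ=135°, α=120°
  direction (-0.5000, 0.8660); cell (2,1); t to first gridline: x 0.9400, y 0.8083 (then +2.0000 / +1.1547)
    (2,2) via y @ 0.8083  # hit
  → r_4 = 0.8083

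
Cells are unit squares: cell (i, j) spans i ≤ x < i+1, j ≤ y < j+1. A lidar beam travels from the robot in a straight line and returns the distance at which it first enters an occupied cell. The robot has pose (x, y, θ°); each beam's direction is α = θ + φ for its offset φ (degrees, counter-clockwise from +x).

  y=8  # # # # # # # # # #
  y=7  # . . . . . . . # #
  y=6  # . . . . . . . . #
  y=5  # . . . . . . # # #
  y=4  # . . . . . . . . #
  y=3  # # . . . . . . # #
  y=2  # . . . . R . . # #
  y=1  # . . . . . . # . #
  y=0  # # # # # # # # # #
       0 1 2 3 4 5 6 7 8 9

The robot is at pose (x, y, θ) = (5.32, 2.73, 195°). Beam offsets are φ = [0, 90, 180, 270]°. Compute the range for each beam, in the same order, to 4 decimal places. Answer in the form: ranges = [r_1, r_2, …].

beam 1: φ=0°, α=195°
  cosα=-0.9659 sinα=-0.2588 | (5,2) | tMaxX 0.3313 tMaxY 2.8205 | tΔX 1.0353 tΔY 3.8637
    t=0.3313 [x] (4,2)
    t=1.3666 [x] (3,2)
    t=2.4018 [x] (2,2)
    t=2.8205 [y] (2,1)
    t=3.4371 [x] (1,1)
    t=4.4724 [x] (0,1) — stop
  → r_1 = 4.4724
beam 2: φ=90°, α=285°
  cosα=0.2588 sinα=-0.9659 | (5,2) | tMaxX 2.6273 tMaxY 0.7558 | tΔX 3.8637 tΔY 1.0353
    t=0.7558 [y] (5,1)
    t=1.7910 [y] (5,0) — stop
  → r_2 = 1.7910
beam 3: φ=180°, α=15°
  cosα=0.9659 sinα=0.2588 | (5,2) | tMaxX 0.7040 tMaxY 1.0432 | tΔX 1.0353 tΔY 3.8637
    t=0.7040 [x] (6,2)
    t=1.0432 [y] (6,3)
    t=1.7393 [x] (7,3)
    t=2.7745 [x] (8,3) — stop
  → r_3 = 2.7745
beam 4: φ=270°, α=105°
  cosα=-0.2588 sinα=0.9659 | (5,2) | tMaxX 1.2364 tMaxY 0.2795 | tΔX 3.8637 tΔY 1.0353
    t=0.2795 [y] (5,3)
    t=1.2364 [x] (4,3)
    t=1.3148 [y] (4,4)
    t=2.3501 [y] (4,5)
    t=3.3854 [y] (4,6)
    t=4.4206 [y] (4,7)
    t=5.1001 [x] (3,7)
    t=5.4559 [y] (3,8) — stop
  → r_4 = 5.4559

ranges = [4.4724, 1.7910, 2.7745, 5.4559]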